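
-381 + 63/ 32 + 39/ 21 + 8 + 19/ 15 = -1236169/ 3360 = -367.91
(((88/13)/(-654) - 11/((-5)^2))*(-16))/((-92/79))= -15124076/2444325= -6.19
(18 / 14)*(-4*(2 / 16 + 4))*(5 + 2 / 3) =-1683 / 14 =-120.21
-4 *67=-268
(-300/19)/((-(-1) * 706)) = -150/6707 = -0.02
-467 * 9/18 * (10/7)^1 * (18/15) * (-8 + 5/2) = 15411/7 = 2201.57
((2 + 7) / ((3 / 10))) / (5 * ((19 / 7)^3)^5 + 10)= 9495123019886 / 5060378841665939395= 0.00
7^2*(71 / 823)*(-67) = -233093 / 823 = -283.22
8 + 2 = 10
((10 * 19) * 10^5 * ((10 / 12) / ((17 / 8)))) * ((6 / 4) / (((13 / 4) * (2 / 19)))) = 7220000000 / 221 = 32669683.26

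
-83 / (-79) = 1.05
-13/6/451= -13/2706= -0.00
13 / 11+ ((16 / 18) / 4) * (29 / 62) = 1.29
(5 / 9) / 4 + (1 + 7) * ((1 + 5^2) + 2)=8069 / 36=224.14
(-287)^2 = 82369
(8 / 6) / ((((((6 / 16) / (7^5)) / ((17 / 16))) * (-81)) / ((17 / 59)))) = -9714446 / 43011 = -225.86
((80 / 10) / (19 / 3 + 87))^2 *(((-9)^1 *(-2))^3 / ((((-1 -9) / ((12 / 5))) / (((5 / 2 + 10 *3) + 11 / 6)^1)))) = -10812528 / 30625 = -353.06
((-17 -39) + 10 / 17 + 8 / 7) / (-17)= 6458 / 2023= 3.19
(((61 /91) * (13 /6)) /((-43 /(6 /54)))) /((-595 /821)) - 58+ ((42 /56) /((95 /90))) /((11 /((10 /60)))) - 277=-1354183879957 /4042532340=-334.98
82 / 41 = 2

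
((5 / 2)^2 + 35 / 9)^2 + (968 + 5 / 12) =1388293 / 1296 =1071.21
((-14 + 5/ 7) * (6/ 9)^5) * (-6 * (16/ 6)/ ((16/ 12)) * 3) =3968/ 63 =62.98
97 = 97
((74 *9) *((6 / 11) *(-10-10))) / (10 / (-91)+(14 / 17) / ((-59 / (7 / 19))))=2887421355 / 45716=63159.97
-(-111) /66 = 37 /22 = 1.68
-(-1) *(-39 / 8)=-39 / 8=-4.88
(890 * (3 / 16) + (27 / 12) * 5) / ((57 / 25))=625 / 8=78.12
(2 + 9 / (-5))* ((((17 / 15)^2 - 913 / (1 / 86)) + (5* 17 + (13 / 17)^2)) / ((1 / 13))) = -66299795627 / 325125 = -203920.94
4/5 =0.80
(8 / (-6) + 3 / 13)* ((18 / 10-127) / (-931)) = -26918 / 181545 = -0.15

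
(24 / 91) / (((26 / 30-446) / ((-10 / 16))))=225 / 607607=0.00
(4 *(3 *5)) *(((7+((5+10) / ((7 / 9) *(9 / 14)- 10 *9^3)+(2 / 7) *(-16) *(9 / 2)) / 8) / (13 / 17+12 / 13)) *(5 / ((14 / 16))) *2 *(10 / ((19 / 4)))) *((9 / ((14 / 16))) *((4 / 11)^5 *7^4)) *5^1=49483248683581440000 / 16640010443023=2973751.06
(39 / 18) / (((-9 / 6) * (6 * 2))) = -13 / 108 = -0.12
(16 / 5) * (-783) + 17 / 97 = -1215131 / 485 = -2505.42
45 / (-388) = -45 / 388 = -0.12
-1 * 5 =-5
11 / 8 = 1.38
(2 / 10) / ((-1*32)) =-1 / 160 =-0.01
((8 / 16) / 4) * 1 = 1 / 8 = 0.12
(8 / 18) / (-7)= -4 / 63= -0.06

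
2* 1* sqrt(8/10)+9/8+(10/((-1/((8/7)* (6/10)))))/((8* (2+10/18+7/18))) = 2475/2968+4* sqrt(5)/5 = 2.62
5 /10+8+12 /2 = 29 /2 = 14.50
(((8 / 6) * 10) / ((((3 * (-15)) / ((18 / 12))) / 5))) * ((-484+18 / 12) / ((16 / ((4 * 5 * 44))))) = 58972.22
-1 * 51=-51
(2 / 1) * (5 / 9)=10 / 9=1.11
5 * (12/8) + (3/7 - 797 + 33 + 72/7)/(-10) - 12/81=78133/945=82.68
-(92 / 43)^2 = -4.58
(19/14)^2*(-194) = -35017/98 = -357.32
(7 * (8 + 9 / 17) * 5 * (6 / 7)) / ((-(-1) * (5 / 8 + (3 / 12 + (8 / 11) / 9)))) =3445200 / 12869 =267.71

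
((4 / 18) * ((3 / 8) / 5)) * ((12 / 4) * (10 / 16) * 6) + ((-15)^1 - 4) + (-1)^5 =-317 / 16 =-19.81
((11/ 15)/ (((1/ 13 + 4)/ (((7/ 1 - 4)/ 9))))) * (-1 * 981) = -58.82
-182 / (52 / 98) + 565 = 222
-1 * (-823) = 823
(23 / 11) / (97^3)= 23 / 10039403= 0.00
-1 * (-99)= 99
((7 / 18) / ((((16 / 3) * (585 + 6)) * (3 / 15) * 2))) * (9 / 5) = 0.00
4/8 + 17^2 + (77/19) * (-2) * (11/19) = 205631/722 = 284.81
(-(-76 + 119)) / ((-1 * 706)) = 43 / 706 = 0.06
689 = 689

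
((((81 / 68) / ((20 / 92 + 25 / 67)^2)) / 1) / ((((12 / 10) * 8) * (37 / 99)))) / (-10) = -6347522313 / 66671987200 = -0.10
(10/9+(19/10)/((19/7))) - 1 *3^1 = -107/90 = -1.19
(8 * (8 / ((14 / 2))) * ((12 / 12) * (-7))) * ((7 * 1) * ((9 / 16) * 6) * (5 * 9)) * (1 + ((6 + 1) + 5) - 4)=-612360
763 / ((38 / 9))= 6867 / 38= 180.71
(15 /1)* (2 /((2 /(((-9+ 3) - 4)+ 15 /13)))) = -1725 /13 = -132.69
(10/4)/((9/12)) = 10/3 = 3.33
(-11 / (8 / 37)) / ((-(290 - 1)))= 407 / 2312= 0.18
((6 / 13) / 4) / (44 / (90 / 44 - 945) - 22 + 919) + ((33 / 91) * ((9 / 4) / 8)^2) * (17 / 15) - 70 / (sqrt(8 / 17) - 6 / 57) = -2527 * sqrt(34) / 141 - 19561868864021521 / 1222401166371840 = -120.51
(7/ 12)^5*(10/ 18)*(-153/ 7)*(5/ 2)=-1020425/ 497664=-2.05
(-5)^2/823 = 25/823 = 0.03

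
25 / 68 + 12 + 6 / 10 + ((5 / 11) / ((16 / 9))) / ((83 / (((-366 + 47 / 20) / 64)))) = 4116463163 / 317870080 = 12.95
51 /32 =1.59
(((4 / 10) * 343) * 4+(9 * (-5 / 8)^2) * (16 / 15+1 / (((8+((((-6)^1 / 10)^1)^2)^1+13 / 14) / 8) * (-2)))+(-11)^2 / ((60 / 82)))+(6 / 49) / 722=988755279917 / 1380166536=716.40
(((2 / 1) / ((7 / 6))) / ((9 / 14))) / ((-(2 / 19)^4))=-130321 / 6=-21720.17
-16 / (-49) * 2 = 32 / 49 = 0.65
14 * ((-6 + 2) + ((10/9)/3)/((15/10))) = -4256/81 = -52.54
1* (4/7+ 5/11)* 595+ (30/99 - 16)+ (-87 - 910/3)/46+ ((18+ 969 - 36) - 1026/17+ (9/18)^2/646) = 2896617259/1961256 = 1476.92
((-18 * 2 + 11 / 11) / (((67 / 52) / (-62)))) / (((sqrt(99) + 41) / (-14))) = -4626440 / 7571 + 338520 * sqrt(11) / 7571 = -462.78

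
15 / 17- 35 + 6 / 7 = -3958 / 119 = -33.26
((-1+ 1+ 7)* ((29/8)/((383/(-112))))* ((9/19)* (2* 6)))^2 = 94209708096/52954729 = 1779.06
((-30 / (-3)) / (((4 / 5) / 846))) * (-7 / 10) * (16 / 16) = -14805 / 2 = -7402.50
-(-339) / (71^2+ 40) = 339 / 5081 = 0.07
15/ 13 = 1.15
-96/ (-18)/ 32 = 1/ 6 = 0.17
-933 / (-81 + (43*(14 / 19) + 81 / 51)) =301359 / 15416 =19.55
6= 6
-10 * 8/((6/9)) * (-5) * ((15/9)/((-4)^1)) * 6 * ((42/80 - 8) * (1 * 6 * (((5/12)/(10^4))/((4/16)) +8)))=538211.21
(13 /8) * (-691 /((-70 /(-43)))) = -386269 /560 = -689.77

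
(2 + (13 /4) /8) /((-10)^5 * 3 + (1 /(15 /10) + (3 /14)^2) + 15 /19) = -215061 /26812665752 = -0.00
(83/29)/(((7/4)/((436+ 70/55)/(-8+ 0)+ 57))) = 8549/2233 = 3.83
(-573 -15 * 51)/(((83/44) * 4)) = -14718/83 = -177.33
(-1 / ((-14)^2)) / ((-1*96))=0.00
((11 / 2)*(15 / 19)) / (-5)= -0.87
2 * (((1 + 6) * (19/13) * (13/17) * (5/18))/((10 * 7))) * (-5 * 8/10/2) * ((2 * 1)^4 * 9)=-304/17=-17.88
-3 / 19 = -0.16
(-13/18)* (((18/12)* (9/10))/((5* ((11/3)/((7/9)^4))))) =-31213/1603800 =-0.02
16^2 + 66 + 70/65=4200/13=323.08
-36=-36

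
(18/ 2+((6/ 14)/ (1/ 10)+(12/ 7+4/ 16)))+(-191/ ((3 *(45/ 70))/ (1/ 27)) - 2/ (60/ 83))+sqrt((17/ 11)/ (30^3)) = sqrt(5610)/ 9900+128527/ 14580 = 8.82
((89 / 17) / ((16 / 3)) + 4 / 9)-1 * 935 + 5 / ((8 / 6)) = -2276209 / 2448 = -929.82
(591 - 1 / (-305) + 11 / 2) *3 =1091601 / 610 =1789.51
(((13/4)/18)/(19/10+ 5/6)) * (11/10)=143/1968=0.07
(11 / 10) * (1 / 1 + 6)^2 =539 / 10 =53.90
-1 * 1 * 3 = -3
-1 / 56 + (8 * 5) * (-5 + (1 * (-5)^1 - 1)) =-24641 / 56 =-440.02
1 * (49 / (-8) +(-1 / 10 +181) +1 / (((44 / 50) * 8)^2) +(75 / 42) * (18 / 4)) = 182.83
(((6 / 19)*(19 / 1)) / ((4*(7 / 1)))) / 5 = 3 / 70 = 0.04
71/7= 10.14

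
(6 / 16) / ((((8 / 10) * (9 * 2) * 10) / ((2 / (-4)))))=-1 / 768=-0.00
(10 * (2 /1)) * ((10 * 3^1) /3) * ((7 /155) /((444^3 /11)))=385 /339172488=0.00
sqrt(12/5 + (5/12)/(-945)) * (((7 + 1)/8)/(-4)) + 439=439 - sqrt(952385)/2520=438.61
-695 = -695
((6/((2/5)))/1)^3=3375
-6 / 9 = -2 / 3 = -0.67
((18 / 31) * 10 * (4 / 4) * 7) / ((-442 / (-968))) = 609840 / 6851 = 89.01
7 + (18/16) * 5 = 101/8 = 12.62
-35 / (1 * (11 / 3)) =-105 / 11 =-9.55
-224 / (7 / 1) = -32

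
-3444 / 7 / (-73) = 6.74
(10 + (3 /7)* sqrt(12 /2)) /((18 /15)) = 5* sqrt(6) /14 + 25 /3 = 9.21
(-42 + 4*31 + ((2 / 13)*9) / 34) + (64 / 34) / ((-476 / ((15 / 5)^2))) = 2156653 / 26299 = 82.01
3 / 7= 0.43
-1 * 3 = -3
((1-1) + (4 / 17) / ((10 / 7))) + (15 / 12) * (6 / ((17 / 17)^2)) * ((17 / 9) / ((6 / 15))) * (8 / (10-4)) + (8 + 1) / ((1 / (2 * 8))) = 146411 / 765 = 191.39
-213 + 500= 287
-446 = -446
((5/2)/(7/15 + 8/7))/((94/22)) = 5775/15886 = 0.36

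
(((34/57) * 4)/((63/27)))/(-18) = -68/1197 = -0.06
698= 698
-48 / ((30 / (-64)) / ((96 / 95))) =49152 / 475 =103.48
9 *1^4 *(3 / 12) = 9 / 4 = 2.25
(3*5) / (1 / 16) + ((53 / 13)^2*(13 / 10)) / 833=25992409 / 108290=240.03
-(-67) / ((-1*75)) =-67 / 75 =-0.89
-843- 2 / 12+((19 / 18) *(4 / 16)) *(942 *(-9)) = -36965 / 12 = -3080.42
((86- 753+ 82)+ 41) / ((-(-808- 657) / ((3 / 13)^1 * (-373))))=31.96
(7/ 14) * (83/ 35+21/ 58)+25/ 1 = 26.37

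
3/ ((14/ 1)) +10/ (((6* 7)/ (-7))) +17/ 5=409/ 210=1.95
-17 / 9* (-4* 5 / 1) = 340 / 9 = 37.78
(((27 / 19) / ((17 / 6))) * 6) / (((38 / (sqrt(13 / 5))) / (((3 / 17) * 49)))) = 71442 * sqrt(65) / 521645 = 1.10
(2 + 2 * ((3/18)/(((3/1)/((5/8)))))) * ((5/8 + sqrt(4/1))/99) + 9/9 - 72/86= 177905/817344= 0.22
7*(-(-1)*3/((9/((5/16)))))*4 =35/12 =2.92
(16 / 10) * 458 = 3664 / 5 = 732.80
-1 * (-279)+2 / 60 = 8371 / 30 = 279.03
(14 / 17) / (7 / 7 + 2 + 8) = 14 / 187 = 0.07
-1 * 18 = -18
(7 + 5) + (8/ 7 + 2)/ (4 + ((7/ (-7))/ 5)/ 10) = 17816/ 1393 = 12.79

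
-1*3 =-3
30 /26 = 15 /13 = 1.15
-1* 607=-607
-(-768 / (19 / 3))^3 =12230590464 / 6859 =1783144.84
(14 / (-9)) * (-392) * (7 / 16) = 2401 / 9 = 266.78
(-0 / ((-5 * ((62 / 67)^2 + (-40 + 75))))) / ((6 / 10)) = 0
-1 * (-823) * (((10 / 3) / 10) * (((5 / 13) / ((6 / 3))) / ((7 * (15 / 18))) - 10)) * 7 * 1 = -746461 / 39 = -19140.03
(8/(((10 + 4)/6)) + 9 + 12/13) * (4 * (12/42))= 9720/637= 15.26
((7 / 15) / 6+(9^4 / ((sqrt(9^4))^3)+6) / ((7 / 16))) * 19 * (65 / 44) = 19355167 / 49896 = 387.91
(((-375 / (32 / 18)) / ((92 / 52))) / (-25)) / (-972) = -65 / 13248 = -0.00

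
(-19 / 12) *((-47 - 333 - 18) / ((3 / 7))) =26467 / 18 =1470.39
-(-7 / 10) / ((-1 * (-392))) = 1 / 560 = 0.00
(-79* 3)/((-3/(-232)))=-18328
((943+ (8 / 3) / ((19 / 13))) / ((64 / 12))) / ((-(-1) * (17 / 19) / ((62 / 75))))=333901 / 2040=163.68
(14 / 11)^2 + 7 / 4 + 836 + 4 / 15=6095761 / 7260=839.64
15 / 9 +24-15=32 / 3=10.67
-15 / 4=-3.75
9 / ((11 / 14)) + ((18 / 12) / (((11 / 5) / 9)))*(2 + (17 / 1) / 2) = 3339 / 44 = 75.89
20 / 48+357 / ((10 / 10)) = 4289 / 12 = 357.42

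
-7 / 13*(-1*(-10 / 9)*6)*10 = -35.90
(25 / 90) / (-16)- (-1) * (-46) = -13253 / 288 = -46.02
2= 2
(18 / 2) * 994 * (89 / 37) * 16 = 12739104 / 37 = 344300.11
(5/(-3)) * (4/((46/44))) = -440/69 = -6.38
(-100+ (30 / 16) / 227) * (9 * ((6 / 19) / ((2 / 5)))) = -24513975 / 34504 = -710.47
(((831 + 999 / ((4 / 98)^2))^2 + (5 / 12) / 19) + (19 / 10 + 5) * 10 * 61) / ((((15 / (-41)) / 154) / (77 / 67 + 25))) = -75786258072894517841 / 19095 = -3968905895412124.53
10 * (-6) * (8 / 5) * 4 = -384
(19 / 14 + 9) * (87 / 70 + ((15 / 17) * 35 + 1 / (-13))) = 14377823 / 43316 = 331.93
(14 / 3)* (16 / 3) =24.89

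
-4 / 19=-0.21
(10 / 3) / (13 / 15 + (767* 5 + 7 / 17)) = 850 / 978251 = 0.00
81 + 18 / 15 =411 / 5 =82.20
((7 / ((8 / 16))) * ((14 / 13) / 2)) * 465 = 45570 / 13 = 3505.38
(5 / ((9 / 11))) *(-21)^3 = -56595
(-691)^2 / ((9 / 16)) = 7639696 / 9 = 848855.11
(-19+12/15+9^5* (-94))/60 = -27753121/300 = -92510.40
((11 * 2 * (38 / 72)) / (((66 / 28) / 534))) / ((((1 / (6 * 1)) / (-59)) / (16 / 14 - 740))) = 688007024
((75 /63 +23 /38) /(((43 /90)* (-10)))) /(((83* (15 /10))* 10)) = -0.00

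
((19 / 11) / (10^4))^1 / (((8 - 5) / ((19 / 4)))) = 361 / 1320000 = 0.00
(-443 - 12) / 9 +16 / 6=-47.89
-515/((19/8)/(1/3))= -4120/57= -72.28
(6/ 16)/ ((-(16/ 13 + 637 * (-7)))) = 13/ 154536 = 0.00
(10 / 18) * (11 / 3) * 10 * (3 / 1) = 550 / 9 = 61.11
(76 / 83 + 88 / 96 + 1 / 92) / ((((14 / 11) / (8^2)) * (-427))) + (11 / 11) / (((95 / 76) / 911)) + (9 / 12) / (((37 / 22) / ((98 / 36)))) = 440217737131 / 603205820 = 729.80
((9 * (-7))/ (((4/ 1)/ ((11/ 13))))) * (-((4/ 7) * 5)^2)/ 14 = 4950/ 637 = 7.77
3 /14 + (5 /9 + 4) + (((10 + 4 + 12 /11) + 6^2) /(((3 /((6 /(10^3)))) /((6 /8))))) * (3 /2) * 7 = 7726289 /1386000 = 5.57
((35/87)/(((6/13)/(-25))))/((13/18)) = -875/29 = -30.17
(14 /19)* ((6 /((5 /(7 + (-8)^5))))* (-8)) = 22015392 /95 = 231740.97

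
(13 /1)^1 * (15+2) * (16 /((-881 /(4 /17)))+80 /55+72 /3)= 54507128 /9691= 5624.51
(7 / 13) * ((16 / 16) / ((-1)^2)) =7 / 13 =0.54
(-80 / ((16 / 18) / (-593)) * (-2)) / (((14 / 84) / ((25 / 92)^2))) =-50034375 / 1058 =-47291.47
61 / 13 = 4.69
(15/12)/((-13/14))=-35/26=-1.35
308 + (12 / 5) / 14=10786 / 35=308.17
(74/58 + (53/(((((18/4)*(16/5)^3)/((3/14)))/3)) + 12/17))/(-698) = -31278669/9866436608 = -0.00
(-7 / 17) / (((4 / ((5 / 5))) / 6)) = -21 / 34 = -0.62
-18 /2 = -9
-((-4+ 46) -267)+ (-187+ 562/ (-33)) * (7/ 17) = 79094/ 561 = 140.99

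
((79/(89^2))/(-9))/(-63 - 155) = 79/15541002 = 0.00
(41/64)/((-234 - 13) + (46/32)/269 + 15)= -11029/3994020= -0.00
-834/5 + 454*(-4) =-1982.80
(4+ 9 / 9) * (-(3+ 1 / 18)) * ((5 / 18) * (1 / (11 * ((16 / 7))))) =-875 / 5184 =-0.17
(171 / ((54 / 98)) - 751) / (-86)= 661 / 129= 5.12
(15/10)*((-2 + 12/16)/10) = -3/16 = -0.19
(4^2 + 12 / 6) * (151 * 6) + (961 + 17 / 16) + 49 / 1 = 277105 / 16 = 17319.06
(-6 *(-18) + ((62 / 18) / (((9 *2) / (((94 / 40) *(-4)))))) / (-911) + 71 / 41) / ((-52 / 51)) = -56438586059 / 524408040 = -107.62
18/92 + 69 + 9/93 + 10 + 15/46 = 56768/713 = 79.62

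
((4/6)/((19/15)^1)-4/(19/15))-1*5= -7.63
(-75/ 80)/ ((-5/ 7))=21/ 16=1.31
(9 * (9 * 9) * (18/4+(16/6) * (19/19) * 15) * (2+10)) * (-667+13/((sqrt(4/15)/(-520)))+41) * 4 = -5263146720 * sqrt(15) - 974772144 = -21358851739.21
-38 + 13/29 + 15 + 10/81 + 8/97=-5091556/227853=-22.35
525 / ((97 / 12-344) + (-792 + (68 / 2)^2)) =6300 / 337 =18.69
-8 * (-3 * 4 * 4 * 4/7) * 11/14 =8448/49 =172.41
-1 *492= -492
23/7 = 3.29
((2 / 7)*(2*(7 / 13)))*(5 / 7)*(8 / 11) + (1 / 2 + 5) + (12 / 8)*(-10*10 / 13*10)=-219669 / 2002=-109.72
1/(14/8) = 4/7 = 0.57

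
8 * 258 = 2064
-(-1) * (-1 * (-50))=50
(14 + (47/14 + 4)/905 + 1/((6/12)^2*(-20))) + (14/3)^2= 4057861/114030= 35.59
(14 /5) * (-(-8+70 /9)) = 28 /45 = 0.62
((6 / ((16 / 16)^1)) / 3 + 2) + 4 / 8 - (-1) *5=19 / 2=9.50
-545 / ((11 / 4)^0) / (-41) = 545 / 41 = 13.29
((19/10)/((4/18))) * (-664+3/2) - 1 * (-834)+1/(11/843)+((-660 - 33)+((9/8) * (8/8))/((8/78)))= -1913391/352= -5435.77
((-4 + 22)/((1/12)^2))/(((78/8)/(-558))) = -148342.15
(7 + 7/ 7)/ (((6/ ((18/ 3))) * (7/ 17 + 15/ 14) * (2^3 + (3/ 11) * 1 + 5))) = 10472/ 25769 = 0.41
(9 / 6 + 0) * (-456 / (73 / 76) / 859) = -51984 / 62707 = -0.83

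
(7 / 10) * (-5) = -7 / 2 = -3.50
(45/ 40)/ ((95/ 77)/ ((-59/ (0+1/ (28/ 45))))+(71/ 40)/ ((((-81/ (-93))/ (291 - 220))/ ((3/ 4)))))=51517620/ 4968035071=0.01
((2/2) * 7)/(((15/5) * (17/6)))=14/17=0.82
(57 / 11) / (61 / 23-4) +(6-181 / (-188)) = 3.12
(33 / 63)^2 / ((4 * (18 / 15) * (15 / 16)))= 242 / 3969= 0.06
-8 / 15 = -0.53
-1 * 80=-80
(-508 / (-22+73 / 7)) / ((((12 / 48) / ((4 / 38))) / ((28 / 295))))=796544 / 454005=1.75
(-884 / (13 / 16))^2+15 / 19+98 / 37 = 1183747.44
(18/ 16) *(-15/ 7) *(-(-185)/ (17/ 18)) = -224775/ 476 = -472.22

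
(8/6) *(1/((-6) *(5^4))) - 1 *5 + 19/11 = -202522/61875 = -3.27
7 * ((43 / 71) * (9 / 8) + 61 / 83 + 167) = 55578719 / 47144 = 1178.91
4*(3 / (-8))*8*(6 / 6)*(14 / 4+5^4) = -7542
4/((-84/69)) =-23/7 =-3.29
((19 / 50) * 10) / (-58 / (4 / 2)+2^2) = -19 / 125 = -0.15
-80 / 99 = -0.81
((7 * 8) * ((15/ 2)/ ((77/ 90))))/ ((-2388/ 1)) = -0.21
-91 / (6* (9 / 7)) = -637 / 54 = -11.80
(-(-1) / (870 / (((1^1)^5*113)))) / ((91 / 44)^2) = 109384 / 3602235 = 0.03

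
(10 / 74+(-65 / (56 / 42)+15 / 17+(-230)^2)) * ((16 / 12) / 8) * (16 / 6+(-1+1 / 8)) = 635331235 / 40256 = 15782.27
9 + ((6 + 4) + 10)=29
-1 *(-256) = 256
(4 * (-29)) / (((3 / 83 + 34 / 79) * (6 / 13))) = -4943978 / 9177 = -538.74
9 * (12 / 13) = 108 / 13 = 8.31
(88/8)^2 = 121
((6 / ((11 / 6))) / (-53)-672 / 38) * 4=-786288 / 11077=-70.98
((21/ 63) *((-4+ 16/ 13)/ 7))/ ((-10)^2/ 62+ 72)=-186/ 103831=-0.00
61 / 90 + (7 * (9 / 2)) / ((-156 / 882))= -415159 / 2340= -177.42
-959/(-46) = 20.85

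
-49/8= -6.12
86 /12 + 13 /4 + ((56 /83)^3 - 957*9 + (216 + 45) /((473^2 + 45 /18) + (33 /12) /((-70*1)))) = -1232516328521981375 /143277949614732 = -8602.28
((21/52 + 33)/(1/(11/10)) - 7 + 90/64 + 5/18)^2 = 346140425569/350438400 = 987.74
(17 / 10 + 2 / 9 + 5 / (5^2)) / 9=0.24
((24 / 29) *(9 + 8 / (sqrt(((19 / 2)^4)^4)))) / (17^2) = 215791156824 / 8372896579213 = 0.03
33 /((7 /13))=429 /7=61.29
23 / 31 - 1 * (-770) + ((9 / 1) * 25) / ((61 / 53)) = 1827148 / 1891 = 966.23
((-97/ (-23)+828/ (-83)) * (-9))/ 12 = 32979/ 7636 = 4.32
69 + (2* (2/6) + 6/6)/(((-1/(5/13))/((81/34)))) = 29823/442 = 67.47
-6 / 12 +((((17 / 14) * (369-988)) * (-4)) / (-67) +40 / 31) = -1281871 / 29078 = -44.08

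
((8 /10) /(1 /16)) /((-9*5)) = -64 /225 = -0.28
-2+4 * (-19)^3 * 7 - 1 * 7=-192061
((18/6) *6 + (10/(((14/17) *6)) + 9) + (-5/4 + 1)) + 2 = 2585/84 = 30.77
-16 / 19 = -0.84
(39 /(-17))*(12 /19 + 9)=-7137 /323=-22.10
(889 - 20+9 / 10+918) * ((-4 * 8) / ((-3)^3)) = 286064 / 135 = 2118.99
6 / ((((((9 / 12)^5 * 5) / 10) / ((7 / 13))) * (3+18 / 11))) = 315392 / 53703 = 5.87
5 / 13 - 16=-203 / 13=-15.62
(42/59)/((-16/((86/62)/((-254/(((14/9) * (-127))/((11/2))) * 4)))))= -2107/965712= -0.00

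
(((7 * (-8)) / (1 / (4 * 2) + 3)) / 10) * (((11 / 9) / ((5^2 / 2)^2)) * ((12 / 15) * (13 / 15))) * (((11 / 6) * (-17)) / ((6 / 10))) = 47919872 / 94921875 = 0.50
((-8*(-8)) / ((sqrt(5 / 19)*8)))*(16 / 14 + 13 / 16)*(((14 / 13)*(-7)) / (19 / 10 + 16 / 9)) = -62.50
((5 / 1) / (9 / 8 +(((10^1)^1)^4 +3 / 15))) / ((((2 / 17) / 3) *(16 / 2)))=425 / 266702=0.00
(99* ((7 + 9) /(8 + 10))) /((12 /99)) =726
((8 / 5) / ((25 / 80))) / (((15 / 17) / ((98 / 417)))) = 213248 / 156375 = 1.36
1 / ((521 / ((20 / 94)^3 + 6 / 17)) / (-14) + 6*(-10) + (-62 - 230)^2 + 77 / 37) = 0.00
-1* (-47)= 47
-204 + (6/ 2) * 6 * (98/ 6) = 90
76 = 76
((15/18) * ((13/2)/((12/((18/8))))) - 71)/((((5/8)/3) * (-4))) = 13437/160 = 83.98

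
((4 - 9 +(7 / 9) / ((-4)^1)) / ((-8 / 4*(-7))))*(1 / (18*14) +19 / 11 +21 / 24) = -245633 / 254016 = -0.97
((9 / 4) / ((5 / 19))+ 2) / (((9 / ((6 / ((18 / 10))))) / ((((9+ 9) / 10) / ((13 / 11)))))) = 5.95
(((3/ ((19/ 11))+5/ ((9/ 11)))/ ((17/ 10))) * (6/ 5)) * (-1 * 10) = -53680/ 969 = -55.40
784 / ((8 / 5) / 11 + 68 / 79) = 851620 / 1093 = 779.16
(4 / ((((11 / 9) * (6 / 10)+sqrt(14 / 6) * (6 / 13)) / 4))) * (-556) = -248064960 / 1549+52041600 * sqrt(21) / 1549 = -6184.89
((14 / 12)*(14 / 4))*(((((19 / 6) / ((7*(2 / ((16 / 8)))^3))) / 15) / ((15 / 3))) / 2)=133 / 10800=0.01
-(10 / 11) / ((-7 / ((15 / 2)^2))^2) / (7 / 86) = -10884375 / 15092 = -721.20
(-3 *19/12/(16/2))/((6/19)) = -361/192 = -1.88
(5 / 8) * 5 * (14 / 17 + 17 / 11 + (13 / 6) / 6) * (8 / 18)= 459475 / 121176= 3.79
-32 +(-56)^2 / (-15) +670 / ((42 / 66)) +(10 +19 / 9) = 259529 / 315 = 823.90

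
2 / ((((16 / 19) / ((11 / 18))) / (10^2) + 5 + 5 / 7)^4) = 1789523225062890625 / 963250584697008816128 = 0.00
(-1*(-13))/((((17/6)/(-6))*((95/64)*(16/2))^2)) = -29952/153425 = -0.20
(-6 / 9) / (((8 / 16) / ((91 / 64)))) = -91 / 48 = -1.90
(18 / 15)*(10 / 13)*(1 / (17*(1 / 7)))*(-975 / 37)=-6300 / 629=-10.02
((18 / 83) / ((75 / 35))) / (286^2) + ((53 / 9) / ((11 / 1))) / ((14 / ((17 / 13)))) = 26735584 / 534639105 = 0.05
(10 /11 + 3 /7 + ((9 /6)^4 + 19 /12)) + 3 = 40595 /3696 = 10.98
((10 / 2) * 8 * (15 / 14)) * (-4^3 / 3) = -6400 / 7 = -914.29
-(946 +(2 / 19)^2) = -341510 / 361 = -946.01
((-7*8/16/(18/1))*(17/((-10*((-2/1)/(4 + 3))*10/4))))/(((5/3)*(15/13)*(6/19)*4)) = -205751/1080000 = -0.19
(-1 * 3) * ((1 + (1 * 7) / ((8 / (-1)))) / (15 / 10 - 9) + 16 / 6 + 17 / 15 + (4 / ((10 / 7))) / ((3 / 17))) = -1179 / 20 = -58.95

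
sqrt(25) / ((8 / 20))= 25 / 2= 12.50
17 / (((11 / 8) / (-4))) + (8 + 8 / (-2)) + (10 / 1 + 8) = -27.45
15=15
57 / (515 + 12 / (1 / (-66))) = -57 / 277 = -0.21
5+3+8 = 16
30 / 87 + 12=358 / 29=12.34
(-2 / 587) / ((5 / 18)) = -36 / 2935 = -0.01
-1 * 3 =-3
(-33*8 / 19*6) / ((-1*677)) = 1584 / 12863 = 0.12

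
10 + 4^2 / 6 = 38 / 3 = 12.67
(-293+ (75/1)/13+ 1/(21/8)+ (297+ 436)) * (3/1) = 121799/91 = 1338.45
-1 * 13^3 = -2197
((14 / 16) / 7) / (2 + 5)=0.02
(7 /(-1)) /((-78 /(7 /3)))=49 /234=0.21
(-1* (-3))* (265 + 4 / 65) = 51687 / 65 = 795.18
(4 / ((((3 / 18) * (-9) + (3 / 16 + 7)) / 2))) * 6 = 768 / 91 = 8.44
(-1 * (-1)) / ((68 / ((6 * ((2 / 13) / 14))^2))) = 9 / 140777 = 0.00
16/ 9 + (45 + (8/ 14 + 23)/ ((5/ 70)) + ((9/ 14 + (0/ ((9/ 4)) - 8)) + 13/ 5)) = 234373/ 630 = 372.02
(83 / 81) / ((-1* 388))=-83 / 31428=-0.00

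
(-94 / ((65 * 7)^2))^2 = 8836 / 42859350625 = 0.00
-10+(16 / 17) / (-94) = -7998 / 799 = -10.01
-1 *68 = -68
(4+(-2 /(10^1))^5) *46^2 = 26447884 /3125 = 8463.32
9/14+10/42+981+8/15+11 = 69539/70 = 993.41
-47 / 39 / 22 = -47 / 858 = -0.05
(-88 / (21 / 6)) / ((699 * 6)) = -88 / 14679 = -0.01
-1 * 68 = -68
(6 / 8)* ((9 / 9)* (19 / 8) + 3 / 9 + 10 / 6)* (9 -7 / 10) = 27.23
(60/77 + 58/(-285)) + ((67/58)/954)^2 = 12893578253707/22395825088560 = 0.58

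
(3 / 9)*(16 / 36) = 4 / 27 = 0.15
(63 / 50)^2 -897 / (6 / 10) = -1493.41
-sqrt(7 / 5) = -sqrt(35) / 5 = -1.18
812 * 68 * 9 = 496944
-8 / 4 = -2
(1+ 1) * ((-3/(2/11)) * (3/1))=-99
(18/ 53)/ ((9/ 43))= 86/ 53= 1.62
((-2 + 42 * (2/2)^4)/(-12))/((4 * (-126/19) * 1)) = 95/756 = 0.13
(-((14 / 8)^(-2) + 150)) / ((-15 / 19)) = 139954 / 735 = 190.41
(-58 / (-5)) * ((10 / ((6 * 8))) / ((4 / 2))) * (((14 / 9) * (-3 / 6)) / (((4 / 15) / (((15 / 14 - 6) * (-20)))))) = -16675 / 48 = -347.40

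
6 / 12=1 / 2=0.50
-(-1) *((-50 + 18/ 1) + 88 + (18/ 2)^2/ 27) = 59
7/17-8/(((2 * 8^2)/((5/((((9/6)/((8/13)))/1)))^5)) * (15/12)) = -2153710607/1533811383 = -1.40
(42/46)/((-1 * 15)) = -7/115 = -0.06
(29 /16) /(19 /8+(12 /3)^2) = 29 /294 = 0.10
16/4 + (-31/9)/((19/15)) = 1.28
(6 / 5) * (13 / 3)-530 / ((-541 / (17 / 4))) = 50657 / 5410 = 9.36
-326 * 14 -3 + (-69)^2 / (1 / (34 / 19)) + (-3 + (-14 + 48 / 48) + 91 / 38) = 3939.08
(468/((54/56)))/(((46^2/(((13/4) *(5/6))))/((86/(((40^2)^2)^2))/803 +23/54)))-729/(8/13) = -160240134829998078626537/135296766443520000000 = -1184.36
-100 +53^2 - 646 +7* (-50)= 1713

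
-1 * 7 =-7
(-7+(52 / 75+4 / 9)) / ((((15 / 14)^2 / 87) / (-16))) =119955136 / 16875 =7108.45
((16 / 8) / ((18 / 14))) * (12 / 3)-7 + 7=56 / 9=6.22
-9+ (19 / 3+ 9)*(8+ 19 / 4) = 373 / 2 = 186.50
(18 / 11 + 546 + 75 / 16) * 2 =97209 / 88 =1104.65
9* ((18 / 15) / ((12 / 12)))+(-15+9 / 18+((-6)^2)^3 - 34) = 466183 / 10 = 46618.30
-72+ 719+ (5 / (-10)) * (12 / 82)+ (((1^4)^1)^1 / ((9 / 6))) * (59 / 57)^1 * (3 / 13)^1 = 19659122 / 30381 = 647.09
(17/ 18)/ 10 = 0.09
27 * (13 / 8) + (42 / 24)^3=3151 / 64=49.23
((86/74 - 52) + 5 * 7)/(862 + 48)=-293/16835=-0.02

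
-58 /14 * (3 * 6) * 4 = -2088 /7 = -298.29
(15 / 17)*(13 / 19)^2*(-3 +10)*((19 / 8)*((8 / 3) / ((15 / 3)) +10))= 72.34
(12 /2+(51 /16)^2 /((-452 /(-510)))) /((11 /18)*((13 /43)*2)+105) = 391021317 /2359251968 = 0.17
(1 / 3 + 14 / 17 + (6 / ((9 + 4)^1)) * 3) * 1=1685 / 663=2.54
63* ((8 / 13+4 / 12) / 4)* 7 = 5439 / 52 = 104.60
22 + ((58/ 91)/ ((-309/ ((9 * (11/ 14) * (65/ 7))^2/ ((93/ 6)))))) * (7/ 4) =643851109/ 30665572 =21.00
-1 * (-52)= 52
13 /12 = 1.08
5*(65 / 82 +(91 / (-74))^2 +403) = 454987195 / 224516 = 2026.52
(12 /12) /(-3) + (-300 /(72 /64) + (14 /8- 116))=-1525 /4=-381.25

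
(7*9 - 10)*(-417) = -22101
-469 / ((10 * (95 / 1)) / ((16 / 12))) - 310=-442688 / 1425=-310.66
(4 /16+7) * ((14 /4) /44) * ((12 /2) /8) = 609 /1408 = 0.43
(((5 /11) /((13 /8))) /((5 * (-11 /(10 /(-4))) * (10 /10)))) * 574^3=2404567.37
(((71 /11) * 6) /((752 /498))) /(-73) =-53037 /150964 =-0.35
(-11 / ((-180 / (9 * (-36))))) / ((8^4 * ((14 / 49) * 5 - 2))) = 693 / 81920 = 0.01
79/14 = 5.64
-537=-537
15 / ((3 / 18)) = 90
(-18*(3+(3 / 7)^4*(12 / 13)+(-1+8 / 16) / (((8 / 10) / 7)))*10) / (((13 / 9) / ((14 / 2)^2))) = 135904635 / 16562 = 8205.81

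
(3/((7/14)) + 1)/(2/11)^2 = 847/4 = 211.75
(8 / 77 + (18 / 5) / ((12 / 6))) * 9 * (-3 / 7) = -19791 / 2695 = -7.34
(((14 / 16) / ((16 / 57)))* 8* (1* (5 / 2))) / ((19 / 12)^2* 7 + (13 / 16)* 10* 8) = 17955 / 23774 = 0.76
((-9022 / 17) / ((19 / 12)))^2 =11721093696 / 104329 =112347.42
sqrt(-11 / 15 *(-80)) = 4 *sqrt(33) / 3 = 7.66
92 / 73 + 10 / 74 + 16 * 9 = 392713 / 2701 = 145.40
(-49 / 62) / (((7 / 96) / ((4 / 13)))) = -1344 / 403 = -3.33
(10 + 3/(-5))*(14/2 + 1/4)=1363/20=68.15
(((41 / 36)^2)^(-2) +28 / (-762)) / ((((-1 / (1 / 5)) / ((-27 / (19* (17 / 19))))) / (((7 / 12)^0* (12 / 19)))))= 64840288536 / 579577709905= 0.11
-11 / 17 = -0.65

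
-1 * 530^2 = -280900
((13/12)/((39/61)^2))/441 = 3721/619164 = 0.01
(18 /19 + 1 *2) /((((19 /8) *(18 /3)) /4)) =896 /1083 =0.83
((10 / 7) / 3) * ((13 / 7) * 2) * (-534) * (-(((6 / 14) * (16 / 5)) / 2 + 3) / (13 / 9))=826632 / 343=2410.01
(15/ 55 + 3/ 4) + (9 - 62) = -51.98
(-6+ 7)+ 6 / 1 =7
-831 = -831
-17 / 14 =-1.21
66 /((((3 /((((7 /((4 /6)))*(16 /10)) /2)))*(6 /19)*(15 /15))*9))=2926 /45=65.02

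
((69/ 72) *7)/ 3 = 161/ 72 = 2.24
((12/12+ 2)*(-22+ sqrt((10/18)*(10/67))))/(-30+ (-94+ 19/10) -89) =660/2111 -50*sqrt(134)/141437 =0.31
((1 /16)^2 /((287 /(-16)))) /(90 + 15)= -1 /482160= -0.00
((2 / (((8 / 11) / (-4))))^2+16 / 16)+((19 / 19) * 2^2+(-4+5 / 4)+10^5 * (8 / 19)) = 3209367 / 76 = 42228.51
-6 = -6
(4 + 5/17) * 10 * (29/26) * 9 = 95265/221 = 431.06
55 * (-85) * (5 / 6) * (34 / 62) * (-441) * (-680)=-19860802500 / 31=-640671048.39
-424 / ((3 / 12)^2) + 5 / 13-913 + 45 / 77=-7703727 / 1001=-7696.03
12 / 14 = 6 / 7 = 0.86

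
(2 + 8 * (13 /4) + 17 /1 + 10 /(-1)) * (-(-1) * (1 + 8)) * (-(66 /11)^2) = -11340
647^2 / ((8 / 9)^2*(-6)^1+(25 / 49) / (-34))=-18829870038 / 213923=-88021.72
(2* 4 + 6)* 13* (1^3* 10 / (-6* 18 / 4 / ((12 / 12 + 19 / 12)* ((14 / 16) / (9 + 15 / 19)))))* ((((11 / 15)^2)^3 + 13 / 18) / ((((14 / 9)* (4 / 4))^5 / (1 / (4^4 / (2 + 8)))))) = -4939073009 / 84295680000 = -0.06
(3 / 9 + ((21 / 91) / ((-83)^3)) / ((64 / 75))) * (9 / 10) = 1427178327 / 4757267840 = 0.30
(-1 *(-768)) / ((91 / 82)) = 62976 / 91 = 692.04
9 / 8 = 1.12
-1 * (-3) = 3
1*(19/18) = 19/18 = 1.06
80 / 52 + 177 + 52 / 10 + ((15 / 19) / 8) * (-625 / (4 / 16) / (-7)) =3786213 / 17290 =218.98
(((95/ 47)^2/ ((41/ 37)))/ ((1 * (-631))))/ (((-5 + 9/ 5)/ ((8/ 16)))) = 1669625/ 1828769248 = 0.00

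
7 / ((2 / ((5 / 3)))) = 35 / 6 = 5.83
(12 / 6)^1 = 2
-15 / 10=-3 / 2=-1.50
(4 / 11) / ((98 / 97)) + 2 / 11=292 / 539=0.54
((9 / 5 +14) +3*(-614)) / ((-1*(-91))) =-9131 / 455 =-20.07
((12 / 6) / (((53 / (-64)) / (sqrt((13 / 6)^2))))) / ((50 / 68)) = -28288 / 3975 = -7.12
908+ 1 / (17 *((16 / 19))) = 246995 / 272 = 908.07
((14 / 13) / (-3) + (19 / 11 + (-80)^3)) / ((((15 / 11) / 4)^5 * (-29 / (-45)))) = -3293038360302592 / 19085625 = -172540242.21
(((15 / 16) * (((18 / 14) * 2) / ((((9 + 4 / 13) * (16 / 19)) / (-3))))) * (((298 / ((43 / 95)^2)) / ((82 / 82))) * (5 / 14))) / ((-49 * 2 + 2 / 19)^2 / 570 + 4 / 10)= -23066742472678125 / 828350916515584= -27.85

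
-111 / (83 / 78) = -8658 / 83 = -104.31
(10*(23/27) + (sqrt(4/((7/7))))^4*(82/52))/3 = 11846/1053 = 11.25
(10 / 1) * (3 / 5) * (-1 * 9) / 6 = -9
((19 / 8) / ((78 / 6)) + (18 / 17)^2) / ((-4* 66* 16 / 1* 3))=-39187 / 380869632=-0.00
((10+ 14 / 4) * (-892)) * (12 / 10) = -72252 / 5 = -14450.40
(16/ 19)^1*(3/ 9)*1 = 16/ 57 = 0.28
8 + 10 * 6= 68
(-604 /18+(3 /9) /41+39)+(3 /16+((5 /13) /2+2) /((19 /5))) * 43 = 2941349 /76752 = 38.32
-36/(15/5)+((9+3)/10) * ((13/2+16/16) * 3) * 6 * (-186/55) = -30792/55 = -559.85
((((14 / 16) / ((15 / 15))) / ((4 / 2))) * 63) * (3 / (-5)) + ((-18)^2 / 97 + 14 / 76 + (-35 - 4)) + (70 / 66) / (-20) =-253328717 / 4865520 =-52.07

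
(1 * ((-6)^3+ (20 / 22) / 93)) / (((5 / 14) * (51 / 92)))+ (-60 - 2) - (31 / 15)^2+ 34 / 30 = -1507930352 / 1304325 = -1156.10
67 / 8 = 8.38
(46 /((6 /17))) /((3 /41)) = 16031 /9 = 1781.22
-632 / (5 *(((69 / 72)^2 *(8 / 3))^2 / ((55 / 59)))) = -324352512 / 16510619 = -19.65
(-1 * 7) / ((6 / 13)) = -91 / 6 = -15.17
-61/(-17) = 61/17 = 3.59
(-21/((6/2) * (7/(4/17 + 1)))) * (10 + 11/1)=-441/17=-25.94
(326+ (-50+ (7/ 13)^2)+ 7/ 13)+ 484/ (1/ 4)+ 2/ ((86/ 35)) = 16086539/ 7267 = 2213.64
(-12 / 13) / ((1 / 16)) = -192 / 13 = -14.77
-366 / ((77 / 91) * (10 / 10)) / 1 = -4758 / 11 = -432.55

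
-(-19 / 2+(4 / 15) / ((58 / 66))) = 2667 / 290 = 9.20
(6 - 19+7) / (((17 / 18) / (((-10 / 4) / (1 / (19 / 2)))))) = 2565 / 17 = 150.88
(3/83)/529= 3/43907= 0.00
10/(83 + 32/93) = 0.12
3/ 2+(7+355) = 727/ 2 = 363.50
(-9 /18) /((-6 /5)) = 5 /12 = 0.42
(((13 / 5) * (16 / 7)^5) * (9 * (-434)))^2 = 57856869201573052416 / 144120025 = 401449203201.10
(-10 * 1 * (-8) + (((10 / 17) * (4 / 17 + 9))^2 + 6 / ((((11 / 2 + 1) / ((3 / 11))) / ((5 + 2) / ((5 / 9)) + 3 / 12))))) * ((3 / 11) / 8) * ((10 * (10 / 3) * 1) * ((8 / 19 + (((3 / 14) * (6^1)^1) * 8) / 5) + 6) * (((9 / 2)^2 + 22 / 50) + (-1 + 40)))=16184768992948329 / 249619212700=64837.83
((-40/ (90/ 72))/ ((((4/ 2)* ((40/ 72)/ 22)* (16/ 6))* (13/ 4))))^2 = 22581504/ 4225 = 5344.73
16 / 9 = 1.78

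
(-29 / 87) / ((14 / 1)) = -1 / 42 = -0.02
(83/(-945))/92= -83/86940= -0.00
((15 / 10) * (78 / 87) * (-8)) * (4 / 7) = -1248 / 203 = -6.15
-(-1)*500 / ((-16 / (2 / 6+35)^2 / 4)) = -1404500 / 9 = -156055.56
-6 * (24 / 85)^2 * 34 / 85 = -6912 / 36125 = -0.19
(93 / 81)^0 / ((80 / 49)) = 49 / 80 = 0.61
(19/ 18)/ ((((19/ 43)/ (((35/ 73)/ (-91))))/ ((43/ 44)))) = -9245/ 751608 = -0.01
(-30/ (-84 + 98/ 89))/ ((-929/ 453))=-604755/ 3427081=-0.18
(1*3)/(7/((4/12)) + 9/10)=10/73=0.14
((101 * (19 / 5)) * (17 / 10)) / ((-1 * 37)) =-32623 / 1850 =-17.63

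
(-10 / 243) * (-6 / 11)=20 / 891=0.02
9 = 9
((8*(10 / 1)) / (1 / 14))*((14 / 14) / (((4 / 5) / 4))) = 5600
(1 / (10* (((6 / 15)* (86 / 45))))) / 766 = 0.00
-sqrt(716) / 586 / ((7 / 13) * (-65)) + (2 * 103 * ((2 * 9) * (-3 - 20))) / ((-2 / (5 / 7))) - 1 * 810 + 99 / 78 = sqrt(179) / 10255 + 5396271 / 182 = 29649.84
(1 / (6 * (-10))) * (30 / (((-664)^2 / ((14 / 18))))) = -7 / 7936128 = -0.00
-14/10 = -7/5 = -1.40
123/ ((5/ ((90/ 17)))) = 2214/ 17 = 130.24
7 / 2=3.50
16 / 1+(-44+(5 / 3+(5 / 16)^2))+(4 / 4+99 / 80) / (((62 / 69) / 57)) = 13773073 / 119040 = 115.70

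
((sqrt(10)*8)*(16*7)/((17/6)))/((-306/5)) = -4480*sqrt(10)/867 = -16.34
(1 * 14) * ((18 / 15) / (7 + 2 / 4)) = 56 / 25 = 2.24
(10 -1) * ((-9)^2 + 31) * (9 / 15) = 3024 / 5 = 604.80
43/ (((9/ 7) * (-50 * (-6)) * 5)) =301/ 13500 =0.02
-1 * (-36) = 36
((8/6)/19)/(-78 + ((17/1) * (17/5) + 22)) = 20/513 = 0.04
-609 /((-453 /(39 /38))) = 7917 /5738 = 1.38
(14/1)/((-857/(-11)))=154/857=0.18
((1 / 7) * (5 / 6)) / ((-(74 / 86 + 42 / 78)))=-2795 / 32844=-0.09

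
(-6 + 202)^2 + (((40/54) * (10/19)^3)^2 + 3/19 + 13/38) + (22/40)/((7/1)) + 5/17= 3135799101412786093/81625544452620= 38416.88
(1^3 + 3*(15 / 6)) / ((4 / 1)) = 17 / 8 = 2.12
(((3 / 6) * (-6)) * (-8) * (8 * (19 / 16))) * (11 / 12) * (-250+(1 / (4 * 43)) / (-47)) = -422389209 / 8084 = -52250.03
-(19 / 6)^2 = -10.03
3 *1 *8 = 24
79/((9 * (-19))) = -79/171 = -0.46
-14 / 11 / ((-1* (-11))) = -14 / 121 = -0.12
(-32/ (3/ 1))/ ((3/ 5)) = -160/ 9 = -17.78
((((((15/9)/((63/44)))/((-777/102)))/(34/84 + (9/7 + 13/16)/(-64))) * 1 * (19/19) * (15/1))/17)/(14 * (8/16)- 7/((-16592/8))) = -186892288/3611044563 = -0.05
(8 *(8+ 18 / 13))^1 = 976 / 13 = 75.08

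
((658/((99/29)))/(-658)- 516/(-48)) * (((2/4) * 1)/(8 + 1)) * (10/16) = 0.36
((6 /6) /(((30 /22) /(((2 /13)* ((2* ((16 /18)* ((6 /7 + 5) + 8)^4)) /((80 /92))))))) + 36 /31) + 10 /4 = 11114145026053 /1306264050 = 8508.34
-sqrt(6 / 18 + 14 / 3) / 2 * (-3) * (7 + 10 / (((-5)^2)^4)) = 1640631 * sqrt(5) / 156250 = 23.48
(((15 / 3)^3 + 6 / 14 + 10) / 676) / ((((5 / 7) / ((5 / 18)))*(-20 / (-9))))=237 / 6760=0.04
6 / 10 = 3 / 5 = 0.60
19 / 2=9.50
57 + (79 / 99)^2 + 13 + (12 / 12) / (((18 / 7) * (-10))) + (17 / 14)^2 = 346126849 / 4802490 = 72.07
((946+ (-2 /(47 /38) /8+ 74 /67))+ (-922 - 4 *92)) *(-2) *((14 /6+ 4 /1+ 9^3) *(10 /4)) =11916971935 /9447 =1261455.69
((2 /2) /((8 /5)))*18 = 45 /4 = 11.25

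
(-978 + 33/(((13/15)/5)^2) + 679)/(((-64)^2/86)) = 2904521/173056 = 16.78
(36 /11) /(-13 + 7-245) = -36 /2761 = -0.01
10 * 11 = 110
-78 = -78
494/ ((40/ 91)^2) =2045407/ 800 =2556.76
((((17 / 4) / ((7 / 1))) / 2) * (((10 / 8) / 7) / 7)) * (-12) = -255 / 2744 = -0.09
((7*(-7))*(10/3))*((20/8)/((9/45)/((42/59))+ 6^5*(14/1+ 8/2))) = -85750/29393339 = -0.00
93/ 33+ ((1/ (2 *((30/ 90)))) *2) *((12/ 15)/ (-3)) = 111/ 55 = 2.02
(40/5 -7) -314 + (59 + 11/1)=-243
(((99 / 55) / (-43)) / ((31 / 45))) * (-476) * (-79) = -3045924 / 1333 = -2285.01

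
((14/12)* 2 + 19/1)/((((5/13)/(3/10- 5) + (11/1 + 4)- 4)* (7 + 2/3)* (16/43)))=105092/153433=0.68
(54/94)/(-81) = -1/141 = -0.01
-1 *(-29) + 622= 651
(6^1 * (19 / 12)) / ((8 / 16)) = 19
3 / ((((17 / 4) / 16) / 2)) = 384 / 17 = 22.59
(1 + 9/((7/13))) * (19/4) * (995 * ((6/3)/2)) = 586055/7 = 83722.14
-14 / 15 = -0.93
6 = 6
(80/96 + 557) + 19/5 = 16849/30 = 561.63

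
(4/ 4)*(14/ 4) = 7/ 2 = 3.50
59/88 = 0.67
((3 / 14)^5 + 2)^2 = 1157541443881 / 289254654976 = 4.00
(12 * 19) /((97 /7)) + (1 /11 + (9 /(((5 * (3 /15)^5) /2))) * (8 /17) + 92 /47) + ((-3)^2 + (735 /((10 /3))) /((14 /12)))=4697985069 /852533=5510.62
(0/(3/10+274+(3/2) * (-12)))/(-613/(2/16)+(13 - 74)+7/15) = 0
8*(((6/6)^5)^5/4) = 2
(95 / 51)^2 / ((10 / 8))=7220 / 2601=2.78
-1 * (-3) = 3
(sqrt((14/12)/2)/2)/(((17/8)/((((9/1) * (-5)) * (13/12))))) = -65 * sqrt(21)/34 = -8.76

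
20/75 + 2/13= 82/195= 0.42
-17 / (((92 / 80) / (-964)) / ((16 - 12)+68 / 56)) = 11963240 / 161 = 74305.84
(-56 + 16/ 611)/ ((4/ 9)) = -76950/ 611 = -125.94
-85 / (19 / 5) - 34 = -1071 / 19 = -56.37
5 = 5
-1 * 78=-78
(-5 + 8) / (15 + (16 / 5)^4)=1875 / 74911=0.03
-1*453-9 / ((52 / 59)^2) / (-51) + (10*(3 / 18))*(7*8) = -49568143 / 137904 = -359.44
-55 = -55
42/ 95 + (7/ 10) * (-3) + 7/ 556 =-17381/ 10564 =-1.65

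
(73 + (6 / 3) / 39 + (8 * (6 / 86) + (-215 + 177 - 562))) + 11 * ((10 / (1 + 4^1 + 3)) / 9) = -10562339 / 20124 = -524.86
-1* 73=-73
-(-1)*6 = 6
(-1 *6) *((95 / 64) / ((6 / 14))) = -20.78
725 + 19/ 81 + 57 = 63361/ 81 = 782.23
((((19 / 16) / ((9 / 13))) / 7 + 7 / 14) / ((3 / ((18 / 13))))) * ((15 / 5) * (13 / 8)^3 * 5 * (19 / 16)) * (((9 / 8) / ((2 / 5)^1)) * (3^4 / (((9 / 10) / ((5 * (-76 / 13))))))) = -194467.74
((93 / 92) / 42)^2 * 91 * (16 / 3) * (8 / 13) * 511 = 140306 / 1587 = 88.41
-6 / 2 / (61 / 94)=-282 / 61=-4.62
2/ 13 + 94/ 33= 1288/ 429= 3.00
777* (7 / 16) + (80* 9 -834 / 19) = 1016.04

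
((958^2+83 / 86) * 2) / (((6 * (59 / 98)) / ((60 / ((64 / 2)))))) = 19337307815 / 20296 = 952764.48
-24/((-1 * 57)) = 0.42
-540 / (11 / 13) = -7020 / 11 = -638.18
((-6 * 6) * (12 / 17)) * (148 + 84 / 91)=-3784.40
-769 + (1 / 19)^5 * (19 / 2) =-200433697 / 260642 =-769.00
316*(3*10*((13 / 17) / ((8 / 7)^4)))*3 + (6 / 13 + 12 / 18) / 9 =38948120441 / 3055104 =12748.54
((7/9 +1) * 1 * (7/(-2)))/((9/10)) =-560/81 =-6.91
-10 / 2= -5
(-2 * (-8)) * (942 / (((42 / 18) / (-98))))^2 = 25044961536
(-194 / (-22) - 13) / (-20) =23 / 110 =0.21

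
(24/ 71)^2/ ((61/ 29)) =16704/ 307501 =0.05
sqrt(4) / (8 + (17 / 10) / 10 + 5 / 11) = 2200 / 9487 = 0.23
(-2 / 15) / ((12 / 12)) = -0.13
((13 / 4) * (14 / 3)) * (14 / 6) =637 / 18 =35.39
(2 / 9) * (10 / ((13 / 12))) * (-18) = -480 / 13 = -36.92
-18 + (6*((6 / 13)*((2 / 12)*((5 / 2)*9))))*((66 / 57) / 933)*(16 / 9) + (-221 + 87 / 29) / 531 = -18.39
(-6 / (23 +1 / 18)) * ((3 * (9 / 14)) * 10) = -2916 / 581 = -5.02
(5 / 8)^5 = 3125 / 32768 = 0.10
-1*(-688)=688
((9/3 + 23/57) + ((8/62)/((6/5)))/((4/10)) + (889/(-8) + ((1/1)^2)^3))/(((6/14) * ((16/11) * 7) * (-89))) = 0.27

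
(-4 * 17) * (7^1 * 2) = -952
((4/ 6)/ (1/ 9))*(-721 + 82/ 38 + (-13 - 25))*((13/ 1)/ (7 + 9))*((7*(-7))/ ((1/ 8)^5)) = 112558817280/ 19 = 5924148277.89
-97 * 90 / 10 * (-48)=41904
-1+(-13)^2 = 168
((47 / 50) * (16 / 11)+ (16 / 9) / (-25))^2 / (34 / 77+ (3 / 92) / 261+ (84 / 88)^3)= 4228392222208 / 3300655044375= 1.28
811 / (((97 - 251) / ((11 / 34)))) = -811 / 476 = -1.70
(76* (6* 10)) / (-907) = -4560 / 907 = -5.03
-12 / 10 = -6 / 5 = -1.20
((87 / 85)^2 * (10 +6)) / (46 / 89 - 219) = -0.08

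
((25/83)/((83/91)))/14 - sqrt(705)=325/13778 - sqrt(705)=-26.53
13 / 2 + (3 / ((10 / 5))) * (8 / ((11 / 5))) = 263 / 22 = 11.95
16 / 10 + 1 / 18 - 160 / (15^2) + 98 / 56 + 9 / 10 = 647 / 180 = 3.59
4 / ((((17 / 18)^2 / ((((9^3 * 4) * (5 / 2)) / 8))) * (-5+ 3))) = -590490 / 289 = -2043.22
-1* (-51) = 51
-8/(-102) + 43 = 2197/51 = 43.08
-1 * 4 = -4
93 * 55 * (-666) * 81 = -275933790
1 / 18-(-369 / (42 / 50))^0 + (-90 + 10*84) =13483 / 18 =749.06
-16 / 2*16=-128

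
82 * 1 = 82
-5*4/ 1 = -20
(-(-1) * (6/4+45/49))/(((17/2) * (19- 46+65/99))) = -23463/2172464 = -0.01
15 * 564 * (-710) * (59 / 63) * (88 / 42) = -1732570400 / 147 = -11786193.20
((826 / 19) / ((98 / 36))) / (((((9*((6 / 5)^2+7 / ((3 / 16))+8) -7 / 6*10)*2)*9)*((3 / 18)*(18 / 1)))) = 2950 / 4082701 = 0.00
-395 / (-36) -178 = -6013 / 36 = -167.03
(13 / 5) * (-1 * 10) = -26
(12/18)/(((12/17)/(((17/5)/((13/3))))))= 289/390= 0.74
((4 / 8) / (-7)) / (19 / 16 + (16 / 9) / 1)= -72 / 2989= -0.02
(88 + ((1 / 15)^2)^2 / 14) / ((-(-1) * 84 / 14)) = 62370001 / 4252500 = 14.67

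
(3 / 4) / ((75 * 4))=1 / 400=0.00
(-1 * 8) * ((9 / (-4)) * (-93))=-1674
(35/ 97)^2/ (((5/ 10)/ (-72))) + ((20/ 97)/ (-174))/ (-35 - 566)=-9223425830/ 491968383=-18.75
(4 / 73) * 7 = 28 / 73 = 0.38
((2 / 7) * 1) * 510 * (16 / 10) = 1632 / 7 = 233.14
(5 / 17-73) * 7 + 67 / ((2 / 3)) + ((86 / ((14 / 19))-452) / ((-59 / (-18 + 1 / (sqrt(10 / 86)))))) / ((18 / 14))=-978929 / 2006 + 2347 * sqrt(215) / 2655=-475.04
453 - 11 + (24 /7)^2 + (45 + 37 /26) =637227 /1274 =500.18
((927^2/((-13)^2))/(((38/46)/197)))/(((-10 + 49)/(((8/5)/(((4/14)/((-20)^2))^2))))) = 4070130458688000/41743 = 97504502759.46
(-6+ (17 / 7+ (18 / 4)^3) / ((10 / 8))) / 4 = 4819 / 280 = 17.21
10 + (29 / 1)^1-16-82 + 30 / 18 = -172 / 3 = -57.33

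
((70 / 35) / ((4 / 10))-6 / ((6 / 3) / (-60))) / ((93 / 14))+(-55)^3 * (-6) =998277.85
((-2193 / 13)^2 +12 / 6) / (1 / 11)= 52905457 / 169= 313050.04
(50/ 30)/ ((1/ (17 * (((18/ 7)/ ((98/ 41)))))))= 10455/ 343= 30.48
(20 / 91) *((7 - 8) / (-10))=2 / 91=0.02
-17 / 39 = -0.44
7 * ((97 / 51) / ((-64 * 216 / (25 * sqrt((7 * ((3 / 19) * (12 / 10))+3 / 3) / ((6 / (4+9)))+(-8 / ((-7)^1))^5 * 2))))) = -485 * sqrt(341711703690) / 3938264064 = -0.07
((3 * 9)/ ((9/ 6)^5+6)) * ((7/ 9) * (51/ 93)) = 3808/ 4495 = 0.85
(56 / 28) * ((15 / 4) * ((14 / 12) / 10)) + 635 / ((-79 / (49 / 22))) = -118377 / 6952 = -17.03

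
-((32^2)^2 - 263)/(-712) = 1472.35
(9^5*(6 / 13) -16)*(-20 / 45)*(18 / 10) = -1416344 / 65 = -21789.91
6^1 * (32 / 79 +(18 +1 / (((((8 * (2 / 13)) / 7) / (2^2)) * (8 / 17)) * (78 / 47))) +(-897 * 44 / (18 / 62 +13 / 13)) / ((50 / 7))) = -8029072213 / 316000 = -25408.46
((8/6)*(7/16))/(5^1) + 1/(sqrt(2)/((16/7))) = 7/60 + 8*sqrt(2)/7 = 1.73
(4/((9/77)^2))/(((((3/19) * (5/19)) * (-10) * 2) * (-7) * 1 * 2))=305767/12150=25.17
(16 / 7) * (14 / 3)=32 / 3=10.67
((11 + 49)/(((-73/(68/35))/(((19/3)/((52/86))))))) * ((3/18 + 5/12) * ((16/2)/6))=-111112/8541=-13.01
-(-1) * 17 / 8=17 / 8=2.12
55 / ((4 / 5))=275 / 4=68.75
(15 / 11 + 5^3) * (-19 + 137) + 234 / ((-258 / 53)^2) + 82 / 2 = 608615445 / 40678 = 14961.78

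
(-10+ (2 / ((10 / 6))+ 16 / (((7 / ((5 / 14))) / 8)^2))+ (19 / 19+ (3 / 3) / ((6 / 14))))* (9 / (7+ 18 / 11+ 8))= -1109702 / 732305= -1.52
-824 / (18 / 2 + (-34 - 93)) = 412 / 59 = 6.98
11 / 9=1.22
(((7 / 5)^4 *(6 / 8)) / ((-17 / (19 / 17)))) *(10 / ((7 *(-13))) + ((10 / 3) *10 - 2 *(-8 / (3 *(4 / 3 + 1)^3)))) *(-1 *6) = 89784177 / 2348125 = 38.24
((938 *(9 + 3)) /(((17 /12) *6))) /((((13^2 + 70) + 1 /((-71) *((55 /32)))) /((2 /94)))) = 87909360 /745677137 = 0.12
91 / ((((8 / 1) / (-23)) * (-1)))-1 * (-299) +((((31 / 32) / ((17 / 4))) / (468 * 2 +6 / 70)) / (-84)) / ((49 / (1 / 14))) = 20563658944765 / 36679882176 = 560.62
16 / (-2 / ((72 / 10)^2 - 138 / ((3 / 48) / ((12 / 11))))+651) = 5185152 / 210971147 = 0.02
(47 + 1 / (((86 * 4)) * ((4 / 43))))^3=3408862625 / 32768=104030.23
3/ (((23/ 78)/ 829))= 193986/ 23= 8434.17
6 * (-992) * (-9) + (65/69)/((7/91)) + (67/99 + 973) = 124219283/2277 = 54553.92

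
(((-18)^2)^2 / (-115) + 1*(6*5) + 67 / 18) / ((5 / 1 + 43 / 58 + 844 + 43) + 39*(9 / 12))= -5555066 / 5826015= -0.95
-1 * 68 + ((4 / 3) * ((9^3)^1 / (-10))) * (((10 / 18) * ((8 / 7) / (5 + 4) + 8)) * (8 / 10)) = -14668 / 35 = -419.09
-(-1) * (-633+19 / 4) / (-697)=2513 / 2788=0.90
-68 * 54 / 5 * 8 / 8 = -3672 / 5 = -734.40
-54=-54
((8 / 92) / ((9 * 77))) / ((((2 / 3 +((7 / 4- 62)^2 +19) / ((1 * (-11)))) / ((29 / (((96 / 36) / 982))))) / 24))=-0.10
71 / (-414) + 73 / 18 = 268 / 69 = 3.88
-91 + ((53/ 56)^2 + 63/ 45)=-88.70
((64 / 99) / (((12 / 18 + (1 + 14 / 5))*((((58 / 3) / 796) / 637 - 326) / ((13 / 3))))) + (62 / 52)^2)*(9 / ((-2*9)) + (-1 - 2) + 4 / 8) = -526120612015469 / 123530867762588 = -4.26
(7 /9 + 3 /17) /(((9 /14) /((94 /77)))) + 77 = 1193767 /15147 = 78.81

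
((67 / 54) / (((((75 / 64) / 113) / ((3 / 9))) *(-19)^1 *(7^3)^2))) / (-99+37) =121136 / 420968710575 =0.00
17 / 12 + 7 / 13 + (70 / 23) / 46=166805 / 82524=2.02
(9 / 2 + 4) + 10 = 37 / 2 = 18.50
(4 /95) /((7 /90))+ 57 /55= 11541 /7315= 1.58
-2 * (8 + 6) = -28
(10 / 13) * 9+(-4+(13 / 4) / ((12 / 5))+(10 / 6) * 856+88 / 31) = 27735091 / 19344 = 1433.78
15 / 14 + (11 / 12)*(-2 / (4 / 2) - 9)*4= -1495 / 42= -35.60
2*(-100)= -200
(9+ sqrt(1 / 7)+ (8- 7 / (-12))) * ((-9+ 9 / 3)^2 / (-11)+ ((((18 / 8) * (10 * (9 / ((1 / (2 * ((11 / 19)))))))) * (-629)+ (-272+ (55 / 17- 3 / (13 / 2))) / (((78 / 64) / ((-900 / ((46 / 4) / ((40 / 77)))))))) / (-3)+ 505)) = 838243.56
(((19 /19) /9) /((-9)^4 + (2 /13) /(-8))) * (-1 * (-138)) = 2392 /1023513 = 0.00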